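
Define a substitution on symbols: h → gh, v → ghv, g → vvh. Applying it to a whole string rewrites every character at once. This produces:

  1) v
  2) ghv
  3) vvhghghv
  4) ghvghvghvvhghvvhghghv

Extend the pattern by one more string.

vvhghghvvvhghghvvvhghghvghvghvvhghghvghvghvvhghvvhghghv

Applying the rule to each of the 21 symbols of ghvghvghvvhghvvhghghv gives the pieces vvh gh ghv vvh gh ghv vvh gh ghv ghv gh vvh gh ghv ghv gh vvh gh vvh gh ghv, which concatenate to the answer.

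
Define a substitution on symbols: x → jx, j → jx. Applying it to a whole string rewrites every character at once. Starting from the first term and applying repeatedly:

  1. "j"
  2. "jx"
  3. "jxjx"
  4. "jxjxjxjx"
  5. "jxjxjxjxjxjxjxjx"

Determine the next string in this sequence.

Rewriting the 16 symbols of jxjxjxjxjxjxjxjx one by one yields jx jx jx jx jx jx jx jx jx jx jx jx jx jx jx jx; concatenated:

jxjxjxjxjxjxjxjxjxjxjxjxjxjxjxjx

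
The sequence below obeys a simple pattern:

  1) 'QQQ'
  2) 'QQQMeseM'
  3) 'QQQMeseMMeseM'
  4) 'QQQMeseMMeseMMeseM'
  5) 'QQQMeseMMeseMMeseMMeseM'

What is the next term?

Each term is the previous one with MeseM appended.
Applying this once more to QQQMeseMMeseMMeseMMeseM:

QQQMeseMMeseMMeseMMeseMMeseM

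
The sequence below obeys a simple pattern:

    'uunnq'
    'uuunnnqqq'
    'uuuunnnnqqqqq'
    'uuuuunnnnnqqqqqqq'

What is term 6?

The n-th term is n+1 u's then n+1 n's then 2n-1 q's (n = 1, 2, …).
Setting n = 6 gives 7, 7, 11 characters in each block.

uuuuuuunnnnnnnqqqqqqqqqqq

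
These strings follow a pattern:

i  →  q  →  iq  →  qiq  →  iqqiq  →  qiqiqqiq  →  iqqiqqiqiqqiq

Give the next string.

qiqiqqiqiqqiqqiqiqqiq

Each term (from the third on) is the two preceding terms concatenated in order: term 3 = i·q = iq.
The next term joins qiqiqqiq and iqqiqqiqiqqiq.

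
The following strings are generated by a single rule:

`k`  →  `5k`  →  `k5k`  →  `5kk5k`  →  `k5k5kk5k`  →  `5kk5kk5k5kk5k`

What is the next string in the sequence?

Each term (from the third on) is the two preceding terms concatenated in order: term 3 = k·5k = k5k.
Continuing: k5k5kk5k · 5kk5kk5k5kk5k gives term 7.

k5k5kk5k5kk5kk5k5kk5k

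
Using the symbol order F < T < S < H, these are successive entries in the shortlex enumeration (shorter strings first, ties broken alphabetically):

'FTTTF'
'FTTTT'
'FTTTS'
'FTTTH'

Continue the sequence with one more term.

The successor of FTTTH increments the rightmost position that isn't already H and resets every position after it to F.

FTTSF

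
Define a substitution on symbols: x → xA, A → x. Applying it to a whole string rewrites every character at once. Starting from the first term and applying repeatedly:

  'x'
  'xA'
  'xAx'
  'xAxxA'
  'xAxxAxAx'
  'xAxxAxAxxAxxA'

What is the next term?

φ(xAxxAxAxxAxxA) expands symbol-by-symbol to xA x xA xA x xA x xA xA x xA xA x; joining the 13 pieces gives the next term.

xAxxAxAxxAxxAxAxxAxAx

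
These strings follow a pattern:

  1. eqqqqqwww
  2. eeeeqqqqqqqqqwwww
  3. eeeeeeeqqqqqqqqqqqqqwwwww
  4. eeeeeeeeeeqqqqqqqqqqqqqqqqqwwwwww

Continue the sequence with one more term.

eeeeeeeeeeeeeqqqqqqqqqqqqqqqqqqqqqwwwwwww

Reading off run lengths: e runs 1, 4, 7, 10; q runs 5, 9, 13, 17; w runs 3, 4, 5, 6 — each is linear in n (n = 1, 2, …).
For the next term, n = 5, so the run lengths are 13, 21, 7.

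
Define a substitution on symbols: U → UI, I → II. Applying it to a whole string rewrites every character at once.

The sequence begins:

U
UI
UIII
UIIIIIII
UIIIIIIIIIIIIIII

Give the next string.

UIIIIIIIIIIIIIIIIIIIIIIIIIIIIIII

φ(UIIIIIIIIIIIIIII) expands symbol-by-symbol to UI II II II II II II II II II II II II II II II; joining the 16 pieces gives the next term.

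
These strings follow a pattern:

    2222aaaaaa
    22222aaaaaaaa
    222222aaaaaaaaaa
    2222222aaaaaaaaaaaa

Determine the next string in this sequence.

22222222aaaaaaaaaaaaaa

Term n consists of n+1 2's, followed by 2n a's, where the shown terms are n = 3, 4, 5, 6.
Setting n = 7 gives 8, 14 characters in each block.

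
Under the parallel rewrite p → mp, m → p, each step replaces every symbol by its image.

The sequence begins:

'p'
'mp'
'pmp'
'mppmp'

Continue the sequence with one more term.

pmpmppmp

Apply φ to mppmp symbol by symbol: m→p, p→mp, p→mp, m→p, p→mp; joined: p mp mp p mp.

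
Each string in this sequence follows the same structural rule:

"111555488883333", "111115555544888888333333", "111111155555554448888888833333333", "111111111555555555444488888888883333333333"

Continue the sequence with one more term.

111111111115555555555544444888888888888333333333333

The n-th term is 2n-1 1's then 2n-1 5's then n-1 4's then 2n 8's then 2n 3's, where the shown terms are n = 2, 3, 4, 5.
At n = 6 the blocks have lengths 11, 11, 5, 12, 12.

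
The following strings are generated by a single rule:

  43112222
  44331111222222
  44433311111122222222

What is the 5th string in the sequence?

Term n consists of n 4's, followed by n 3's, followed by 2n 1's, followed by 2n+2 2's (n = 1, 2, …).
For term 5, n = 5, so the run lengths are 5, 5, 10, 12.

44444333331111111111222222222222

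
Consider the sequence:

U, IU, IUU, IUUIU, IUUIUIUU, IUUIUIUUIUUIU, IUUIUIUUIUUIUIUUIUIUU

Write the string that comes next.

From term 3 onward, concatenate the last term with the second-to-last: IU·U = IUU, IUU·IU = IUUIU, …
So term 8 is IUUIUIUUIUUIUIUUIUIUU·IUUIUIUUIUUIU.

IUUIUIUUIUUIUIUUIUIUUIUUIUIUUIUUIU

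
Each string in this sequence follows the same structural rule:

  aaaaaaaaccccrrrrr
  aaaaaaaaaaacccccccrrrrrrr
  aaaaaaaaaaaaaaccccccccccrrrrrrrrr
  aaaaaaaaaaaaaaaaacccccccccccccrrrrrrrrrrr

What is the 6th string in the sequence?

aaaaaaaaaaaaaaaaaaaaaaacccccccccccccccccccrrrrrrrrrrrrrrr

Each string has the form a^{3n+2} c^{3n-2} r^{2n+1}, where the shown terms are n = 2, 3, 4, 5.
For term 6, n = 7, so the run lengths are 23, 19, 15.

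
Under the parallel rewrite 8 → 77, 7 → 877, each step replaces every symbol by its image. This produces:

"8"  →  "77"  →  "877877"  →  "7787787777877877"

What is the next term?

87787777877877778778778778777787787777877877

Applying the rule to each of the 16 symbols of 7787787777877877 gives the pieces 877 877 77 877 877 77 877 877 877 877 77 877 877 77 877 877, which concatenate to the answer.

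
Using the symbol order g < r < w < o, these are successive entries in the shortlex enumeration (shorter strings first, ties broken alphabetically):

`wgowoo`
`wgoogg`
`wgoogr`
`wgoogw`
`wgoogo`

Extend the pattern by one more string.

wgoorg

Treat wgoogo as a base-4 numeral over the given alphabet and add one, carrying through any trailing o's.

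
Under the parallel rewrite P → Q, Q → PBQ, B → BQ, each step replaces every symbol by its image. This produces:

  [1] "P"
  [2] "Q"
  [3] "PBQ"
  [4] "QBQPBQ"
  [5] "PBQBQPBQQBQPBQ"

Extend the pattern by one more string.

QBQPBQBQPBQQBQPBQPBQBQPBQQBQPBQ

Replace each of the 14 characters of PBQBQPBQQBQPBQ in place — Q BQ PBQ BQ PBQ Q BQ PBQ PBQ BQ PBQ Q BQ PBQ — and concatenate.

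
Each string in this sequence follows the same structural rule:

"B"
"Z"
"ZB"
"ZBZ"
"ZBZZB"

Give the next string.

ZBZZBZBZ

Each term (from the third on) is the previous term followed by the one before it: term 3 = Z·B = ZB.
So term 6 is ZBZZB·ZBZ.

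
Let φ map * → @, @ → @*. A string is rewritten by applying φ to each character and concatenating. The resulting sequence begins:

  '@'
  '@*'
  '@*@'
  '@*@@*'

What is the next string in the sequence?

Expanding @*@@*: @→@*, *→@, @→@*, @→@*, *→@. Concatenated: @* @ @* @* @.

@*@@*@*@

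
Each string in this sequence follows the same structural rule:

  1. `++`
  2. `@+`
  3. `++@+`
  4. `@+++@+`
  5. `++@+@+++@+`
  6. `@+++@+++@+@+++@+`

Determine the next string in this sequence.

This is a Fibonacci-style word recurrence s(k) = s(k−2)·s(k−1): e.g. ++·@+ = ++@+.
So term 7 is ++@+@+++@+·@+++@+++@+@+++@+.

++@+@+++@+@+++@+++@+@+++@+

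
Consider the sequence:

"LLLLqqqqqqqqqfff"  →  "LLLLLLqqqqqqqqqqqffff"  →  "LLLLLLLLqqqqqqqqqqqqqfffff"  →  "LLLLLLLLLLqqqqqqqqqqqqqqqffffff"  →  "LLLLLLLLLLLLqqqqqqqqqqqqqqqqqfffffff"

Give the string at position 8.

Reading off run lengths: L runs 4, 6, 8, 10, 12; q runs 9, 11, 13, 15, 17; f runs 3, 4, 5, 6, 7 — each is linear in n, where the shown terms are n = 3, 4, 5, 6, 7.
Setting n = 10 gives 18, 23, 10 characters in each block.

LLLLLLLLLLLLLLLLLLqqqqqqqqqqqqqqqqqqqqqqqffffffffff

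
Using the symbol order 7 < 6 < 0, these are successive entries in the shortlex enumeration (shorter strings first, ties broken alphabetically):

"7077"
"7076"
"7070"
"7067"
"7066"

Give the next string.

7060

Treat 7066 as a base-3 numeral over the given alphabet and add one, carrying through any trailing 0's.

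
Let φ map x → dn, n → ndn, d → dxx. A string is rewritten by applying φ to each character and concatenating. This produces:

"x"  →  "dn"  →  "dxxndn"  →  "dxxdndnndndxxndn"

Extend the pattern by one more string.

dxxdndndxxndndxxndnndndxxndndxxdndnndndxxndn

Applying the rule to each of the 16 symbols of dxxdndnndndxxndn gives the pieces dxx dn dn dxx ndn dxx ndn ndn dxx ndn dxx dn dn ndn dxx ndn, which concatenate to the answer.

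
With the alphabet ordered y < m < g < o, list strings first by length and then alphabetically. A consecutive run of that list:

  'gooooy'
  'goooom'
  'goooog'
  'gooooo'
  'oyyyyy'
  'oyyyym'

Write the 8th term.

Stepping forward 2 times from oyyyym: oyyyym → oyyyyg, then the target.

oyyyyo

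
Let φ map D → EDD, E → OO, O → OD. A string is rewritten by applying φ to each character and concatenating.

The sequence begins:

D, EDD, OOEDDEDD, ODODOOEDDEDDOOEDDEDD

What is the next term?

ODEDDODEDDODODOOEDDEDDOOEDDEDDODODOOEDDEDDOOEDDEDD

Replace each of the 20 characters of ODODOOEDDEDDOOEDDEDD in place — OD EDD OD EDD OD OD OO EDD EDD OO EDD EDD OD OD OO EDD EDD OO EDD EDD — and concatenate.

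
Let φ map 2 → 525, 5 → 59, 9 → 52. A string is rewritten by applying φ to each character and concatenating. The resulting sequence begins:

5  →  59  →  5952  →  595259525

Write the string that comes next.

59525952559525952559

Apply φ to 595259525 symbol by symbol: 5→59, 9→52, 5→59, 2→525, 5→59, 9→52, 5→59, 2→525, 5→59; joined: 59 52 59 525 59 52 59 525 59.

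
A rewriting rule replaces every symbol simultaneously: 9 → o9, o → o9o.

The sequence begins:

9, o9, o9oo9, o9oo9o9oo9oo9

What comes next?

o9oo9o9oo9oo9o9oo9o9oo9oo9o9oo9oo9

Applying the rule to each of the 13 symbols of o9oo9o9oo9oo9 gives the pieces o9o o9 o9o o9o o9 o9o o9 o9o o9o o9 o9o o9o o9, which concatenate to the answer.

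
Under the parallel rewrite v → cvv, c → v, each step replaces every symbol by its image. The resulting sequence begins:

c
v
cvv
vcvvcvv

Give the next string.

Apply φ to vcvvcvv symbol by symbol: v→cvv, c→v, v→cvv, v→cvv, c→v, v→cvv, v→cvv; joined: cvv v cvv cvv v cvv cvv.

cvvvcvvcvvvcvvcvv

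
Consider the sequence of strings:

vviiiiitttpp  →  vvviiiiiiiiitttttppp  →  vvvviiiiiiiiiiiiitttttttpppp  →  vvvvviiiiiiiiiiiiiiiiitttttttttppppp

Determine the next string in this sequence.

Reading off run lengths: v runs 2, 3, 4, 5; i runs 5, 9, 13, 17; t runs 3, 5, 7, 9; p runs 2, 3, 4, 5 — each is linear in n (n = 1, 2, …).
For the next term, n = 5, so the run lengths are 6, 21, 11, 6.

vvvvvviiiiiiiiiiiiiiiiiiiiitttttttttttpppppp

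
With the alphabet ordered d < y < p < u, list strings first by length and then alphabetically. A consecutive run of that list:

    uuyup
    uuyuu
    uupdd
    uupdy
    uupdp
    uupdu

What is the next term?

uupyd

The successor of uupdu increments the rightmost position that isn't already u and resets every position after it to d.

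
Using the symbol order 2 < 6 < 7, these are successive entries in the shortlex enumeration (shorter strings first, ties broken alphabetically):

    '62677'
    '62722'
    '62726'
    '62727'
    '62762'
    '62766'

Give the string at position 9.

Continuing the enumeration 3 steps past 62766: 62766 → 62767 → 62772 → (answer).

62776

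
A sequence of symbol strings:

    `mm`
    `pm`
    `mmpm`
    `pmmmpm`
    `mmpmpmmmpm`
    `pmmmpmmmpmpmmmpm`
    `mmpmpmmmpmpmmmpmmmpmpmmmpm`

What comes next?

pmmmpmmmpmpmmmpmmmpmpmmmpmpmmmpmmmpmpmmmpm

This is a Fibonacci-style word recurrence s(k) = s(k−2)·s(k−1): e.g. mm·pm = mmpm.
Continuing: pmmmpmmmpmpmmmpm · mmpmpmmmpmpmmmpmmmpmpmmmpm gives term 8.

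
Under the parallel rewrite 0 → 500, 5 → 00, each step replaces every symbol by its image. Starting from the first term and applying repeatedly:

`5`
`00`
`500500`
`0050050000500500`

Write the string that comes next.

50050000500500005005005005000050050000500500

Replace each of the 16 characters of 0050050000500500 in place — 500 500 00 500 500 00 500 500 500 500 00 500 500 00 500 500 — and concatenate.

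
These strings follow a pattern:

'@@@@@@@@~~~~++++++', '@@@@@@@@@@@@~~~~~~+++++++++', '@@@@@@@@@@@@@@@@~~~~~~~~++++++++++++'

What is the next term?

The n-th term is 4n @'s then 2n ~'s then 3n +'s, where the shown terms are n = 2, 3, 4.
For the next term, n = 5, so the run lengths are 20, 10, 15.

@@@@@@@@@@@@@@@@@@@@~~~~~~~~~~+++++++++++++++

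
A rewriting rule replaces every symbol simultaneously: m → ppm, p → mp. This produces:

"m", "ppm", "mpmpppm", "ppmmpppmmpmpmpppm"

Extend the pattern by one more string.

Replace each of the 17 characters of ppmmpppmmpmpmpppm in place — mp mp ppm ppm mp mp mp ppm ppm mp ppm mp ppm mp mp mp ppm — and concatenate.

mpmpppmppmmpmpmpppmppmmpppmmpppmmpmpmpppm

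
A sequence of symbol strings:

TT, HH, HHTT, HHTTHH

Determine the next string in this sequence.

HHTTHHHHTT

From term 3 onward, concatenate the last term with the second-to-last: HH·TT = HHTT, HHTT·HH = HHTTHH, …
Continuing: HHTTHH · HHTT gives term 5.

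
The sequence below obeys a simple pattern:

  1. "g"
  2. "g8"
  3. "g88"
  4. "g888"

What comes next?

Every step adds 8 to the end: s(k+1) = s(k)·8.
Applying this once more to g888:

g8888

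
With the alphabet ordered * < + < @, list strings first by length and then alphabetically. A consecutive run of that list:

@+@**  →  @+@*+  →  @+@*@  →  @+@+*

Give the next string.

The successor of @+@+* increments the rightmost position that isn't already @ and resets every position after it to *.

@+@++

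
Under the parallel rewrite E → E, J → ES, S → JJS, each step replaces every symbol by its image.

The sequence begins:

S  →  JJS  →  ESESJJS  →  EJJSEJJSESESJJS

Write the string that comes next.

Rewriting the 15 symbols of EJJSEJJSESESJJS one by one yields E ES ES JJS E ES ES JJS E JJS E JJS ES ES JJS; concatenated:

EESESJJSEESESJJSEJJSEJJSESESJJS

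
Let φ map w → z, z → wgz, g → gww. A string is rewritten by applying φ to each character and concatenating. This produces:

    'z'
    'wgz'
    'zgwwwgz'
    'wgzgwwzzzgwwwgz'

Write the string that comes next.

zgwwwgzgwwzzwgzwgzwgzgwwzzzgwwwgz

Replace each of the 15 characters of wgzgwwzzzgwwwgz in place — z gww wgz gww z z wgz wgz wgz gww z z z gww wgz — and concatenate.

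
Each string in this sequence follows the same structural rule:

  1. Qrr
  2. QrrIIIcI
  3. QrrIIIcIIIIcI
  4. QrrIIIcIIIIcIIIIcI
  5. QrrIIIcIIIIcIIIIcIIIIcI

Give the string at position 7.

QrrIIIcIIIIcIIIIcIIIIcIIIIcIIIIcI

Each term is the previous one with IIIcI appended.
From QrrIIIcIIIIcIIIIcIIIIcI, 2 further steps: QrrIIIcIIIIcIIIIcIIIIcI → QrrIIIcIIIIcIIIIcIIIIcIIIIcI → (answer).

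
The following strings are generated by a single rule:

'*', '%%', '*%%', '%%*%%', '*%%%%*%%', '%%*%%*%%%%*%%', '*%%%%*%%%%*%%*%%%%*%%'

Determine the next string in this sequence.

Each term (from the third on) is the two preceding terms concatenated in order: term 3 = *·%% = *%%.
So term 8 is %%*%%*%%%%*%%·*%%%%*%%%%*%%*%%%%*%%.

%%*%%*%%%%*%%*%%%%*%%%%*%%*%%%%*%%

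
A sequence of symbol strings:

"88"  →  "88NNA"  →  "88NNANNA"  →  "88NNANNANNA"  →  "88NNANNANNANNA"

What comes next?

88NNANNANNANNANNA

Each term is the previous one with NNA appended.
One more step from 88NNANNANNANNA gives the answer.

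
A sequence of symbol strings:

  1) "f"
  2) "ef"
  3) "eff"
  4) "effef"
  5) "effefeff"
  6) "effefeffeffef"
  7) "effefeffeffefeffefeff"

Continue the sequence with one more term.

This is a Fibonacci-style word recurrence s(k) = s(k−1)·s(k−2): e.g. ef·f = eff.
Continuing: effefeffeffefeffefeff · effefeffeffef gives term 8.

effefeffeffefeffefeffeffefeffeffef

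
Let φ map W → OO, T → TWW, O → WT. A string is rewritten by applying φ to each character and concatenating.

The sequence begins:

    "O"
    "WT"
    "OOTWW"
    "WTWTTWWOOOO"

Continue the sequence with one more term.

OOTWWOOTWWTWWOOOOWTWTWTWT

Rewriting each symbol of WTWTTWWOOOO: W→OO, T→TWW, W→OO, T→TWW, T→TWW, W→OO, W→OO, O→WT, O→WT, O→WT, O→WT, which concatenates to OO TWW OO TWW TWW OO OO WT WT WT WT.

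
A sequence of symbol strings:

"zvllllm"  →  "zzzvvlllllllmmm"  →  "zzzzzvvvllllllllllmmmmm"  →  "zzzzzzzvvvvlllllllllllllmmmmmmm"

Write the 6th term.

zzzzzzzzzzzvvvvvvlllllllllllllllllllmmmmmmmmmmm

Each string has the form z^{2n-1} v^{n} l^{3n+1} m^{2n-1} (n = 1, 2, …).
At n = 6 the blocks have lengths 11, 6, 19, 11.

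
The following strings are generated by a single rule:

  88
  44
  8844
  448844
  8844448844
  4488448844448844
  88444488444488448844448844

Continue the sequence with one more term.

This is a Fibonacci-style word recurrence s(k) = s(k−2)·s(k−1): e.g. 88·44 = 8844.
So term 8 is 4488448844448844·88444488444488448844448844.

448844884444884488444488444488448844448844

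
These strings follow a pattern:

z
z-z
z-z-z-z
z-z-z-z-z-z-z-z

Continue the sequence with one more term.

z-z-z-z-z-z-z-z-z-z-z-z-z-z-z-z

s(k+1) = s(k)·-·s(k) — each term doubles the last with '-' between the halves.
One more doubling of z-z-z-z-z-z-z-z gives the answer.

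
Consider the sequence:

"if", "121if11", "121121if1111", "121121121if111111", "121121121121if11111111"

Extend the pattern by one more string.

s(k+1) = 121·s(k)·11, so each term gains 121 as a prefix and 11 as a suffix.
One more step from 121121121121if11111111 gives the answer.

121121121121121if1111111111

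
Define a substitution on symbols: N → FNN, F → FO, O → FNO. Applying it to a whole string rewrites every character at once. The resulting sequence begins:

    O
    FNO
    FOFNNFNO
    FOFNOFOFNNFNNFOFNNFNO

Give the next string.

Rewriting the 21 symbols of FOFNOFOFNNFNNFOFNNFNO one by one yields FO FNO FO FNN FNO FO FNO FO FNN FNN FO FNN FNN FO FNO FO FNN FNN FO FNN FNO; concatenated:

FOFNOFOFNNFNOFOFNOFOFNNFNNFOFNNFNNFOFNOFOFNNFNNFOFNNFNO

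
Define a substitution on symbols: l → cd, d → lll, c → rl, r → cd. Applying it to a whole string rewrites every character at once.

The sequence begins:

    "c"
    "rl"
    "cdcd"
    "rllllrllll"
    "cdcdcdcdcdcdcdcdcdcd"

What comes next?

Applying the rule to each of the 20 symbols of cdcdcdcdcdcdcdcdcdcd gives the pieces rl lll rl lll rl lll rl lll rl lll rl lll rl lll rl lll rl lll rl lll, which concatenate to the answer.

rllllrllllrllllrllllrllllrllllrllllrllllrllllrllll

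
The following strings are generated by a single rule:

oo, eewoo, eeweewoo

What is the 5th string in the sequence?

eeweeweeweewoo

Each term is the previous one with eew prepended.
From eeweewoo, 2 further steps: eeweewoo → eeweeweewoo → (answer).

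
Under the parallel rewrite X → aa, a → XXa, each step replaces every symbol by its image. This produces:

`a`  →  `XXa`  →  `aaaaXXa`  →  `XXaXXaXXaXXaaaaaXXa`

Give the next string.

Applying the rule to each of the 19 symbols of XXaXXaXXaXXaaaaaXXa gives the pieces aa aa XXa aa aa XXa aa aa XXa aa aa XXa XXa XXa XXa XXa aa aa XXa, which concatenate to the answer.

aaaaXXaaaaaXXaaaaaXXaaaaaXXaXXaXXaXXaXXaaaaaXXa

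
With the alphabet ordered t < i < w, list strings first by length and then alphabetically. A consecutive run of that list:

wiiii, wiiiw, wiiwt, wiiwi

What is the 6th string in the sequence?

wiwtt

Continuing the enumeration 2 steps past wiiwi: wiiwi → wiiww → (answer).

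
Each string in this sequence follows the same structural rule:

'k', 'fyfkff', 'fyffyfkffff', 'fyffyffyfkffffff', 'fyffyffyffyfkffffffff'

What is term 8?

Every step adds fyf to the front and ff to the end of the previous string.
From fyffyffyffyfkffffffff, 3 further steps: fyffyffyffyfkffffffff → fyffyffyffyffyfkffffffffff → fyffyffyffyffyffyfkffffffffffff → (answer).

fyffyffyffyffyffyffyfkffffffffffffff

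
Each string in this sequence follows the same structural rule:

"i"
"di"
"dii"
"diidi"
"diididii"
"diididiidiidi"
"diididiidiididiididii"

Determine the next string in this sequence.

From term 3 onward, concatenate the last term with the second-to-last: di·i = dii, dii·di = diidi, …
So term 8 is diididiidiididiididii·diididiidiidi.

diididiidiididiididiidiididiidiidi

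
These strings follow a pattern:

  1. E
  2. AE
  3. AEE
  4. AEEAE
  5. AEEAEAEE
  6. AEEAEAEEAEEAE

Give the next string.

AEEAEAEEAEEAEAEEAEAEE

Each term (from the third on) is the previous term followed by the one before it: term 3 = AE·E = AEE.
So term 7 is AEEAEAEEAEEAE·AEEAEAEE.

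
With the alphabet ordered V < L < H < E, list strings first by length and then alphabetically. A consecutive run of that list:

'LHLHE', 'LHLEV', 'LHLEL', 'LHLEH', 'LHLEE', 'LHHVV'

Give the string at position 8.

Continuing the enumeration 2 steps past LHHVV: LHHVV → LHHVL → (answer).

LHHVH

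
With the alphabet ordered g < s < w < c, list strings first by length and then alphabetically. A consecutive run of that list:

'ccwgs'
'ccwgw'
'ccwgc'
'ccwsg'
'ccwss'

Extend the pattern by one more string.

The successor of ccwss increments the rightmost position that isn't already c and resets every position after it to g.

ccwsw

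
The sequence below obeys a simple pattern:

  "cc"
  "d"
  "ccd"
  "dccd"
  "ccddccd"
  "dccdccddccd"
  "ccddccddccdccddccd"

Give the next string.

From term 3 onward, concatenate the second-to-last term with the last: cc·d = ccd, d·ccd = dccd, …
The next term joins dccdccddccd and ccddccddccdccddccd.

dccdccddccdccddccddccdccddccd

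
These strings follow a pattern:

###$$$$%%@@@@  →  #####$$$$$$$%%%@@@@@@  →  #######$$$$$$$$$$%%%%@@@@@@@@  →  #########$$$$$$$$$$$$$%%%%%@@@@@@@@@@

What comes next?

Term n consists of 2n+1 #'s, followed by 3n+1 $'s, followed by n+1 %'s, followed by 2n+2 @'s (n = 1, 2, …).
At n = 5 the blocks have lengths 11, 16, 6, 12.

###########$$$$$$$$$$$$$$$$%%%%%%@@@@@@@@@@@@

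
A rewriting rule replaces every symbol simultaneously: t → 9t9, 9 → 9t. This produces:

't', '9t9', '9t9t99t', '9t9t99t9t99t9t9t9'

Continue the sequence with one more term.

Rewriting the 17 symbols of 9t9t99t9t99t9t9t9 one by one yields 9t 9t9 9t 9t9 9t 9t 9t9 9t 9t9 9t 9t 9t9 9t 9t9 9t 9t9 9t; concatenated:

9t9t99t9t99t9t9t99t9t99t9t9t99t9t99t9t99t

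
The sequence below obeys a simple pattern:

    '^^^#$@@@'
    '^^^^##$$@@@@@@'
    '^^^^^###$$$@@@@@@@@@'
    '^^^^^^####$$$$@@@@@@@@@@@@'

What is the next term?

^^^^^^^#####$$$$$@@@@@@@@@@@@@@@

The n-th term is n+2 ^'s then n #'s then n $'s then 3n @'s (n = 1, 2, …).
For the next term, n = 5, so the run lengths are 7, 5, 5, 15.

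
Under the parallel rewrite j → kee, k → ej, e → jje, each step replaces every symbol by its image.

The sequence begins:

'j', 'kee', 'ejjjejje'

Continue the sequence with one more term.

Expanding ejjjejje: e→jje, j→kee, j→kee, j→kee, e→jje, j→kee, j→kee, e→jje. Concatenated: jje kee kee kee jje kee kee jje.

jjekeekeekeejjekeekeejje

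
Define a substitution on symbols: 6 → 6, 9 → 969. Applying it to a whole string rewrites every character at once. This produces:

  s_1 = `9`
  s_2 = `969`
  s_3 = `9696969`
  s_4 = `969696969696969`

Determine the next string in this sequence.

Replace each of the 15 characters of 969696969696969 in place — 969 6 969 6 969 6 969 6 969 6 969 6 969 6 969 — and concatenate.

9696969696969696969696969696969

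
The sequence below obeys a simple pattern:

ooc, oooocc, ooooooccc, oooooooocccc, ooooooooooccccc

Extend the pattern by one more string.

Term n consists of 2n o's, followed by n c's (n = 1, 2, …).
For the next term, n = 6, so the run lengths are 12, 6.

oooooooooooocccccc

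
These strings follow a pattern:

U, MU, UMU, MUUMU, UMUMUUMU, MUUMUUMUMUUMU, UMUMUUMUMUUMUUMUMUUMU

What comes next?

MUUMUUMUMUUMUUMUMUUMUMUUMUUMUMUUMU

Each term (from the third on) is the two preceding terms concatenated in order: term 3 = U·MU = UMU.
Continuing: MUUMUUMUMUUMU · UMUMUUMUMUUMUUMUMUUMU gives term 8.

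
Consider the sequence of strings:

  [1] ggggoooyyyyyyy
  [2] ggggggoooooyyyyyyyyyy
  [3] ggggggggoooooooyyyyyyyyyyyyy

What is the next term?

ggggggggggoooooooooyyyyyyyyyyyyyyyy

Reading off run lengths: g runs 4, 6, 8; o runs 3, 5, 7; y runs 7, 10, 13 — each is linear in n, where the shown terms are n = 2, 3, 4.
For the next term, n = 5, so the run lengths are 10, 9, 16.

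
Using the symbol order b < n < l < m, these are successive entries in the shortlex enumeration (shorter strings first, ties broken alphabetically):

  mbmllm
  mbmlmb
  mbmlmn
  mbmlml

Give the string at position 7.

mbmmbn

Continuing the enumeration 3 steps past mbmlml: mbmlml → mbmlmm → mbmmbb → (answer).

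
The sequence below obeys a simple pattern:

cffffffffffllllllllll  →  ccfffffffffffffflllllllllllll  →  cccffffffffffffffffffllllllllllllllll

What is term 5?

cccccffffffffffffffffffffffffffllllllllllllllllllllll

Term n consists of n-2 c's, followed by 4n-2 f's, followed by 3n+1 l's, where the shown terms are n = 3, 4, 5.
For term 5, n = 7, so the run lengths are 5, 26, 22.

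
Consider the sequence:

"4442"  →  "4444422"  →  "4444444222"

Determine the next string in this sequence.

Each string has the form 4^{2n+1} 2^{n} (n = 1, 2, …).
For the next term, n = 4, so the run lengths are 9, 4.

4444444442222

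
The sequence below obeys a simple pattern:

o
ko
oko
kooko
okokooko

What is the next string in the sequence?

From term 3 onward, concatenate the second-to-last term with the last: o·ko = oko, ko·oko = kooko, …
So term 6 is kooko·okokooko.

kookookokooko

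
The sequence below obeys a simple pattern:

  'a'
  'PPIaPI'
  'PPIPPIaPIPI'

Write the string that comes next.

PPIPPIPPIaPIPIPI

Each term wraps the previous one in PPI on the left and PI on the right.
One more step from PPIPPIaPIPI gives the answer.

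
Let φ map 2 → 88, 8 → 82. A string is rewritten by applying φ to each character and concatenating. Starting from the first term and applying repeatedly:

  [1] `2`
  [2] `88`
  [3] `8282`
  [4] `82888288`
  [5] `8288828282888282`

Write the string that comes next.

Applying the rule to each of the 16 symbols of 8288828282888282 gives the pieces 82 88 82 82 82 88 82 88 82 88 82 82 82 88 82 88, which concatenate to the answer.

82888282828882888288828282888288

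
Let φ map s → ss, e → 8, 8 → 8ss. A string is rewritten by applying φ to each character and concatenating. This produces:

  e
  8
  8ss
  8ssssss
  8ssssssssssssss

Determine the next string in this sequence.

Applying the rule to each of the 15 symbols of 8ssssssssssssss gives the pieces 8ss ss ss ss ss ss ss ss ss ss ss ss ss ss ss, which concatenate to the answer.

8ssssssssssssssssssssssssssssss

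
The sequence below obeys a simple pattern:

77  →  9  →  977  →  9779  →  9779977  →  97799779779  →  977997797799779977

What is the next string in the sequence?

Each term (from the third on) is the previous term followed by the one before it: term 3 = 9·77 = 977.
The next term joins 977997797799779977 and 97799779779.

97799779779977997797799779779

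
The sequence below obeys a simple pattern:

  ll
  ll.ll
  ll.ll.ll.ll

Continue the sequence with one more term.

Every step duplicates the string with '.' between the halves.
Doubling ll.ll.ll.ll with '.' between the halves:

ll.ll.ll.ll.ll.ll.ll.ll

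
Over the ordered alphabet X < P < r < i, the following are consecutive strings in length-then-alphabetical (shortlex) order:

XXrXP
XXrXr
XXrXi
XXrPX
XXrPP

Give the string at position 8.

XXrrX

Continuing the enumeration 3 steps past XXrPP: XXrPP → XXrPr → XXrPi → (answer).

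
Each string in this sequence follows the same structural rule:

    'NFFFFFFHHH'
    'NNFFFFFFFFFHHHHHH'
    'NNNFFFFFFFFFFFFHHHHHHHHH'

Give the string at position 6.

Term n consists of n N's, followed by 3n+3 F's, followed by 3n H's (n = 1, 2, …).
For term 6, n = 6, so the run lengths are 6, 21, 18.

NNNNNNFFFFFFFFFFFFFFFFFFFFFHHHHHHHHHHHHHHHHHH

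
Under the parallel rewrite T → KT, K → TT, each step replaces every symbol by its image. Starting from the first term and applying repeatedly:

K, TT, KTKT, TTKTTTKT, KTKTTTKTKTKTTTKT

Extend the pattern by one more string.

Replace each of the 16 characters of KTKTTTKTKTKTTTKT in place — TT KT TT KT KT KT TT KT TT KT TT KT KT KT TT KT — and concatenate.

TTKTTTKTKTKTTTKTTTKTTTKTKTKTTTKT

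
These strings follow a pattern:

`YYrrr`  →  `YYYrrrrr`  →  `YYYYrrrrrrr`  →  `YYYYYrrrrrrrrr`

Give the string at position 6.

Each string has the form Y^{n} r^{2n-1}, where the shown terms are n = 2, 3, 4, 5.
For term 6, n = 7, so the run lengths are 7, 13.

YYYYYYYrrrrrrrrrrrrr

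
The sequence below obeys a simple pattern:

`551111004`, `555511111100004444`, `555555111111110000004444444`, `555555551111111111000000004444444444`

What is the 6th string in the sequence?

555555555555111111111111110000000000004444444444444444

Reading off run lengths: 5 runs 2, 4, 6, 8; 1 runs 4, 6, 8, 10; 0 runs 2, 4, 6, 8; 4 runs 1, 4, 7, 10 — each is linear in n (n = 1, 2, …).
Setting n = 6 gives 12, 14, 12, 16 characters in each block.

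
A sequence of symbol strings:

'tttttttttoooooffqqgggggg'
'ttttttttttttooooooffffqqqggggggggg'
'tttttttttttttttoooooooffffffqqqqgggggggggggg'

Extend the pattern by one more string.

ttttttttttttttttttooooooooffffffffqqqqqggggggggggggggg

Reading off run lengths: t runs 9, 12, 15; o runs 5, 6, 7; f runs 2, 4, 6; q runs 2, 3, 4; g runs 6, 9, 12 — each is linear in n, where the shown terms are n = 2, 3, 4.
Setting n = 5 gives 18, 8, 8, 5, 15 characters in each block.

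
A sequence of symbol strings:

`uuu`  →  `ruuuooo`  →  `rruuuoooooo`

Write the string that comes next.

rrruuuooooooooo

s(k+1) = r·s(k)·ooo, so each term gains r as a prefix and ooo as a suffix.
One more step from rruuuoooooo gives the answer.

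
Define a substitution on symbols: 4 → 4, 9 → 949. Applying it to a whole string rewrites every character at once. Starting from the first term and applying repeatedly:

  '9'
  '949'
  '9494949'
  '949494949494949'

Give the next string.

Rewriting the 15 symbols of 949494949494949 one by one yields 949 4 949 4 949 4 949 4 949 4 949 4 949 4 949; concatenated:

9494949494949494949494949494949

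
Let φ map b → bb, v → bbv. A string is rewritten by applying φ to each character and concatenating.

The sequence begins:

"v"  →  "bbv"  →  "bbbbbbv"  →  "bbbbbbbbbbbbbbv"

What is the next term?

Applying the rule to each of the 15 symbols of bbbbbbbbbbbbbbv gives the pieces bb bb bb bb bb bb bb bb bb bb bb bb bb bb bbv, which concatenate to the answer.

bbbbbbbbbbbbbbbbbbbbbbbbbbbbbbv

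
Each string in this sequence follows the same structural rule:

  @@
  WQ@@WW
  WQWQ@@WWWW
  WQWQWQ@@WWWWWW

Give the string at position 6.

WQWQWQWQWQ@@WWWWWWWWWW

Each term wraps the previous one in WQ on the left and WW on the right.
From WQWQWQ@@WWWWWW, 2 further steps: WQWQWQ@@WWWWWW → WQWQWQWQ@@WWWWWWWW → (answer).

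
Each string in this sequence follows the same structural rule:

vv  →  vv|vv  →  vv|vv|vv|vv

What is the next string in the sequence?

Every step duplicates the string with '|' between the halves.
Doubling vv|vv|vv|vv with '|' between the halves:

vv|vv|vv|vv|vv|vv|vv|vv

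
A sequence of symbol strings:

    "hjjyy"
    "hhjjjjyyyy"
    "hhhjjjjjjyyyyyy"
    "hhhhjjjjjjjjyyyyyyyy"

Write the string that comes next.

Term n consists of n h's, followed by 2n j's, followed by 2n y's (n = 1, 2, …).
At n = 5 the blocks have lengths 5, 10, 10.

hhhhhjjjjjjjjjjyyyyyyyyyy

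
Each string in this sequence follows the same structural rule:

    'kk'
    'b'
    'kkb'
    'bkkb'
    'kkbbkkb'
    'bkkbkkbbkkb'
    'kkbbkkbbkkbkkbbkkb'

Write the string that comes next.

This is a Fibonacci-style word recurrence s(k) = s(k−2)·s(k−1): e.g. kk·b = kkb.
The next term joins bkkbkkbbkkb and kkbbkkbbkkbkkbbkkb.

bkkbkkbbkkbkkbbkkbbkkbkkbbkkb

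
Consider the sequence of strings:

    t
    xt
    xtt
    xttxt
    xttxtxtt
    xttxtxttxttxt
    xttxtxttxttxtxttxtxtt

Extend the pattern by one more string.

From term 3 onward, concatenate the last term with the second-to-last: xt·t = xtt, xtt·xt = xttxt, …
So term 8 is xttxtxttxttxtxttxtxtt·xttxtxttxttxt.

xttxtxttxttxtxttxtxttxttxtxttxttxt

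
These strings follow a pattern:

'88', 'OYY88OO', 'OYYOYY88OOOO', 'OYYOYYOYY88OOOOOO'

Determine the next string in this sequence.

OYYOYYOYYOYY88OOOOOOOO

s(k+1) = OYY·s(k)·OO, so each term gains OYY as a prefix and OO as a suffix.
One more step from OYYOYYOYY88OOOOOO gives the answer.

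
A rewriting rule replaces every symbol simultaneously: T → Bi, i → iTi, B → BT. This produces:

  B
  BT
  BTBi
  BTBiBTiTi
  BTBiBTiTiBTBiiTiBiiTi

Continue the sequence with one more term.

φ(BTBiBTiTiBTBiiTiBiiTi) expands symbol-by-symbol to BT Bi BT iTi BT Bi iTi Bi iTi BT Bi BT iTi iTi Bi iTi BT iTi iTi Bi iTi; joining the 21 pieces gives the next term.

BTBiBTiTiBTBiiTiBiiTiBTBiBTiTiiTiBiiTiBTiTiiTiBiiTi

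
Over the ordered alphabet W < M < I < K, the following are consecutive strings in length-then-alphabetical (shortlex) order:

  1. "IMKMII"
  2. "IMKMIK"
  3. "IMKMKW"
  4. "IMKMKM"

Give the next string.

The successor of IMKMKM increments the rightmost position that isn't already K and resets every position after it to W.

IMKMKI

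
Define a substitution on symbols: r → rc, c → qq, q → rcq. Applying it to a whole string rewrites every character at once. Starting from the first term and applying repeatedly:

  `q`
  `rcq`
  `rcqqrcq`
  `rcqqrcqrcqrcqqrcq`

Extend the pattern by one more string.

rcqqrcqrcqrcqqrcqrcqqrcqrcqqrcqrcqrcqqrcq

Replace each of the 17 characters of rcqqrcqrcqrcqqrcq in place — rc qq rcq rcq rc qq rcq rc qq rcq rc qq rcq rcq rc qq rcq — and concatenate.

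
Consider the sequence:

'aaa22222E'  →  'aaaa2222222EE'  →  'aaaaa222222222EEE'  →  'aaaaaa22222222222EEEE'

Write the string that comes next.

The n-th term is n+1 a's then 2n+1 2's then n-1 E's, where the shown terms are n = 2, 3, 4, 5.
At n = 6 the blocks have lengths 7, 13, 5.

aaaaaaa2222222222222EEEEE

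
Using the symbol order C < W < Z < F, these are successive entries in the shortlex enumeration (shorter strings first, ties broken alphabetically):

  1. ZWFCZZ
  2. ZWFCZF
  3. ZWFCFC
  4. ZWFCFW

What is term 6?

ZWFCFF

Continuing the enumeration 2 steps past ZWFCFW: ZWFCFW → ZWFCFZ → (answer).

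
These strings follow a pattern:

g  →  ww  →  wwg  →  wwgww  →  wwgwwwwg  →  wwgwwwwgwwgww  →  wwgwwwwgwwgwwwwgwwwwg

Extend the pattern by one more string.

From term 3 onward, concatenate the last term with the second-to-last: ww·g = wwg, wwg·ww = wwgww, …
Continuing: wwgwwwwgwwgwwwwgwwwwg · wwgwwwwgwwgww gives term 8.

wwgwwwwgwwgwwwwgwwwwgwwgwwwwgwwgww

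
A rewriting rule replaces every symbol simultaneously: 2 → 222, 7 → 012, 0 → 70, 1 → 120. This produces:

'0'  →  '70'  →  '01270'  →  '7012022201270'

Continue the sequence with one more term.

Rewriting the 13 symbols of 7012022201270 one by one yields 012 70 120 222 70 222 222 222 70 120 222 012 70; concatenated:

01270120222702222222227012022201270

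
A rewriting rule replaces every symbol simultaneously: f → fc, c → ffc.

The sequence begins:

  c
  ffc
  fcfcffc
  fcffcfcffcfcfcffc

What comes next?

Rewriting the 17 symbols of fcffcfcffcfcfcffc one by one yields fc ffc fc fc ffc fc ffc fc fc ffc fc ffc fc ffc fc fc ffc; concatenated:

fcffcfcfcffcfcffcfcfcffcfcffcfcffcfcfcffc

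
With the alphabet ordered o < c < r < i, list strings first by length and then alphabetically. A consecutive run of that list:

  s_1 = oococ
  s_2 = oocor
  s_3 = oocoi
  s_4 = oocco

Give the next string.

The successor of oocco increments the rightmost position that isn't already i and resets every position after it to o.

ooccc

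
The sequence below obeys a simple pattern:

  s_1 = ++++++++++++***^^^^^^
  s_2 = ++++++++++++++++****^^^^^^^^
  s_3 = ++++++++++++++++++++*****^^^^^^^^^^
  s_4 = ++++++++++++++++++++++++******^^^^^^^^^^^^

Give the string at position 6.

++++++++++++++++++++++++++++++++********^^^^^^^^^^^^^^^^

Each string has the form +^{4n} *^{n} ^^{2n}, where the shown terms are n = 3, 4, 5, 6.
Setting n = 8 gives 32, 8, 16 characters in each block.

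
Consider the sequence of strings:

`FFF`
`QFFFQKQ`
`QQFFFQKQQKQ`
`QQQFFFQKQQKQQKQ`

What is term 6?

QQQQQFFFQKQQKQQKQQKQQKQ

Every step adds Q to the front and QKQ to the end of the previous string.
From QQQFFFQKQQKQQKQ, 2 further steps: QQQFFFQKQQKQQKQ → QQQQFFFQKQQKQQKQQKQ → (answer).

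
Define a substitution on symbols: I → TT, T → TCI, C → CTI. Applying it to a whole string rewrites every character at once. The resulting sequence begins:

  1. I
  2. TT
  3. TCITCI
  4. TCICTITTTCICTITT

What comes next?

TCICTITTCTITCITTTCITCITCICTITTCTITCITTTCITCI

φ(TCICTITTTCICTITT) expands symbol-by-symbol to TCI CTI TT CTI TCI TT TCI TCI TCI CTI TT CTI TCI TT TCI TCI; joining the 16 pieces gives the next term.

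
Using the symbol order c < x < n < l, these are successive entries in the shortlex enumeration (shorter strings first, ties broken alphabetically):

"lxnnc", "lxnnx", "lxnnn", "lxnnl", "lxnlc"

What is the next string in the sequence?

lxnlx

The successor of lxnlc increments the rightmost position that isn't already l and resets every position after it to c.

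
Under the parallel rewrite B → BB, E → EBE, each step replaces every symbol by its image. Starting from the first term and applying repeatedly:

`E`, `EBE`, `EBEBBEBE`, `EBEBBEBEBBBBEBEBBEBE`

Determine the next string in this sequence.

EBEBBEBEBBBBEBEBBEBEBBBBBBBBEBEBBEBEBBBBEBEBBEBE

Applying the rule to each of the 20 symbols of EBEBBEBEBBBBEBEBBEBE gives the pieces EBE BB EBE BB BB EBE BB EBE BB BB BB BB EBE BB EBE BB BB EBE BB EBE, which concatenate to the answer.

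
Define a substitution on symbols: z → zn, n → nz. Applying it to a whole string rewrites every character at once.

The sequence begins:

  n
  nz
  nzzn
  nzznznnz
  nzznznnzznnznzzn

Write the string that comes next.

nzznznnzznnznzznznnznzznnzznznnz

φ(nzznznnzznnznzzn) expands symbol-by-symbol to nz zn zn nz zn nz nz zn zn nz nz zn nz zn zn nz; joining the 16 pieces gives the next term.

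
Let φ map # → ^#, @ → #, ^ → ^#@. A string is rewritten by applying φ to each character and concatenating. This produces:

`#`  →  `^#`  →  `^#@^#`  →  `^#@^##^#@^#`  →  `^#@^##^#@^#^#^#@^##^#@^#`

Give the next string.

Replace each of the 24 characters of ^#@^##^#@^#^#^#@^##^#@^# in place — ^#@ ^# # ^#@ ^# ^# ^#@ ^# # ^#@ ^# ^#@ ^# ^#@ ^# # ^#@ ^# ^# ^#@ ^# # ^#@ ^# — and concatenate.

^#@^##^#@^#^#^#@^##^#@^#^#@^#^#@^##^#@^#^#^#@^##^#@^#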